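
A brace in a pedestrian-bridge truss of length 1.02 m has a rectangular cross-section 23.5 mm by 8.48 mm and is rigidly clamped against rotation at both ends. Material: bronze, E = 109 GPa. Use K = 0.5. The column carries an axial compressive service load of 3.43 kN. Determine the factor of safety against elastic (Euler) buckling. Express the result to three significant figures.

n ≈ 1.44

Buckling occurs about the weak axis: I_min = h·b³/12 with b = 8.48 mm (the shorter side).
I_min = 23.5×8.48³/12 = 1.194×10^3 mm⁴
I = 1.194×10^3 mm⁴ = 1.194×10^-9 m⁴
Effective length L_e = K·L = 0.5 × 1.02 = 0.5100 m
P_cr = π²EI / L_e² = π² × 109×10⁹ × 1.194×10^-9 / 0.5100² = 4.939×10^3 N
Factor of safety n = P_cr / P = 4.9392 / 3.43 = 1.44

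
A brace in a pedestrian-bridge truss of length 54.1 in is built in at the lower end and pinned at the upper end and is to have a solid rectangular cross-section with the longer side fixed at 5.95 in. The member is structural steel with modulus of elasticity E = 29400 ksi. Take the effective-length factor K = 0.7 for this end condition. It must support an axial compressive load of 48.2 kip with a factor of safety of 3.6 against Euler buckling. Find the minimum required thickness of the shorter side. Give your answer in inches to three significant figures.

b ≈ 1.20 in

Required P_cr = n·P = 3.6 × 48.2 = 173.5 kip
L_e = K·L = 0.7 × 54.1 = 37.87 in
Required I = P_cr·L_e²/(π²E) = 1.735×10^5 × 37.87² / (π² × 2.94×10^7) = 0.8576 in⁴
Rectangle, weak axis: I_min = h·b³/12 with h = 5.95 in fixed  ⇒  b = (12I/h)^(1/3) = 1.20 in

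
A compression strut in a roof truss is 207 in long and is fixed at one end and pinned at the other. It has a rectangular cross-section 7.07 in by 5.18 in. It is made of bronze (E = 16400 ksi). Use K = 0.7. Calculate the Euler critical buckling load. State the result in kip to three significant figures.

Buckling occurs about the weak axis: I_min = h·b³/12 with b = 5.18 in (the shorter side).
I_min = 7.07×5.18³/12 = 81.89 in⁴
Effective length L_e = K·L = 0.7 × 207 = 144.9 in
P_cr = π²EI / L_e² = π² × 16400×10³ × 81.89 / 144.9² = 6.313×10^5 lb

P_cr ≈ 631 kip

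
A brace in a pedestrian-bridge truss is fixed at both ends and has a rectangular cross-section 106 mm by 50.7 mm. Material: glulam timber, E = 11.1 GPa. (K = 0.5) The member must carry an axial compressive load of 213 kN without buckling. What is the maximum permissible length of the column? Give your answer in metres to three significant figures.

L_max ≈ 1.54 m

Buckling occurs about the weak axis: I_min = h·b³/12 with b = 50.7 mm (the shorter side).
I_min = 106×50.7³/12 = 1.151×10^6 mm⁴
I = 1.151×10^-6 m⁴
At the buckling limit P_cr = P = 2.130×10^5 N
From P_cr = π²EI/(K·L)²:  L = (1/K)·√(π²EI/P_cr) = (1/0.5)·√(π²×1.11×10^10×1.151×10^-6/2.130×10^5)
L = 1.54 m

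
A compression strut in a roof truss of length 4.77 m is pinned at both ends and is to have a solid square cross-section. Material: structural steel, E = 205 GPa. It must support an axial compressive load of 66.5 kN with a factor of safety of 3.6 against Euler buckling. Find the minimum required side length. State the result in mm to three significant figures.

a ≈ 75.4 mm

Required P_cr = n·P = 3.6 × 66.5 = 239.4 kN
L_e = K·L = 1 × 4.77 = 4.770 m
Required I = P_cr·L_e²/(π²E) = 2.394×10^5 × 4.770² / (π² × 2.05×10^11) = 2.692×10^-6 m⁴
I_req = 2.692×10^6 mm⁴
Solid square: I = a⁴/12  ⇒  a = (12I)^(1/4) = (12×2.692×10^6)^(1/4) = 75.4 mm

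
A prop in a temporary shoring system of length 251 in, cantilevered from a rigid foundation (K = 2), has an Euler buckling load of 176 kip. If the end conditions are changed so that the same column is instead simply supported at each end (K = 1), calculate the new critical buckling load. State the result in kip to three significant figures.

P_cr ∝ 1/K², so P_cr,new = P_cr,old × (K_old/K_new)² = 176 × (2/1)²
= 176 × 4.000 = 704 kip

P_cr ≈ 704 kip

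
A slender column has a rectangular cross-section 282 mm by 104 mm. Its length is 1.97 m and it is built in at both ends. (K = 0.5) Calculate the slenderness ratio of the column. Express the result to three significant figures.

For a rectangle r_min = b/√12 = 104/√12 = 30.02 mm
L_e = K·L = 0.5 × 1.97 m = 0.9850 m = 985.00 mm
λ = L_e / r_min = 985.00 / 30.02 = 32.8

λ ≈ 32.8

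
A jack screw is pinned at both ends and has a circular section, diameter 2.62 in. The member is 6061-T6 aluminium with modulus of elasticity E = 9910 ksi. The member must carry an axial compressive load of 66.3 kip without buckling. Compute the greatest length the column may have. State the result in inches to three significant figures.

I = πd⁴/64 = π×2.62⁴/64 = 2.313 in⁴
At the buckling limit P_cr = P = 6.630×10^4 lb
From P_cr = π²EI/(K·L)²:  L = (1/K)·√(π²EI/P_cr) = (1/1)·√(π²×9.91×10^6×2.313/6.630×10^4)
L = 58.4 in

L_max ≈ 58.4 in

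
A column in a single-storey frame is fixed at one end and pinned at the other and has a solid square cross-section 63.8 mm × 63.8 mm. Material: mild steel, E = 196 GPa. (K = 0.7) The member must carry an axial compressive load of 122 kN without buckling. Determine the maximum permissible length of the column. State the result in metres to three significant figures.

I = a⁴/12 = 63.8⁴/12 = 1.381×10^6 mm⁴
I = 1.381×10^-6 m⁴
At the buckling limit P_cr = P = 1.220×10^5 N
From P_cr = π²EI/(K·L)²:  L = (1/K)·√(π²EI/P_cr) = (1/0.7)·√(π²×1.96×10^11×1.381×10^-6/1.220×10^5)
L = 6.68 m

L_max ≈ 6.68 m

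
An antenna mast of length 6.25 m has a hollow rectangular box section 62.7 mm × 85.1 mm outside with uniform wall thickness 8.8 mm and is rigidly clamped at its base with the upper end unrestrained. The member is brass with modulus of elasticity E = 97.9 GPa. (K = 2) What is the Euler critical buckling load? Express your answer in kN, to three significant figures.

Inner dimensions: h_i = 85.1 − 2×8.8 = 67.50 mm, b_i = 62.7 − 2×8.8 = 45.10 mm
Weak-axis I_min = (h_o·b_o³ − h_i·b_i³)/12 with b_o = 62.7, b_i = 45.10 mm (shorter outer/inner sides).
I_min = (85.1×62.7³ − 67.50×45.10³)/12 = 1.232×10^6 mm⁴
I = 1.232×10^6 mm⁴ = 1.232×10^-6 m⁴
Effective length L_e = K·L = 2 × 6.25 = 12.50 m
P_cr = π²EI / L_e² = π² × 97.9×10⁹ × 1.232×10^-6 / 12.50² = 7.619×10^3 N

P_cr ≈ 7.62 kN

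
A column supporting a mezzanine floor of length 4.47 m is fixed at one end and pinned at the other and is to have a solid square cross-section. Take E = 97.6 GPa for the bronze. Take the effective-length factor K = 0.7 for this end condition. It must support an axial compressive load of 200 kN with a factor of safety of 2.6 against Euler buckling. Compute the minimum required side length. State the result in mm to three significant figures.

Required P_cr = n·P = 2.6 × 200 = 520.0 kN
L_e = K·L = 0.7 × 4.47 = 3.129 m
Required I = P_cr·L_e²/(π²E) = 5.200×10^5 × 3.129² / (π² × 9.76×10^10) = 5.285×10^-6 m⁴
I_req = 5.285×10^6 mm⁴
Solid square: I = a⁴/12  ⇒  a = (12I)^(1/4) = (12×5.285×10^6)^(1/4) = 89.2 mm

a ≈ 89.2 mm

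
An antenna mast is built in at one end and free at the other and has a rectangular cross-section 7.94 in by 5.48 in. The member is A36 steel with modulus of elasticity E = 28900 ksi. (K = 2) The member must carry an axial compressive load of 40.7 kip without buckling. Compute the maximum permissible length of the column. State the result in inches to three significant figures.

L_max ≈ 437 in

Buckling occurs about the weak axis: I_min = h·b³/12 with b = 5.48 in (the shorter side).
I_min = 7.94×5.48³/12 = 108.9 in⁴
At the buckling limit P_cr = P = 4.070×10^4 lb
From P_cr = π²EI/(K·L)²:  L = (1/K)·√(π²EI/P_cr) = (1/2)·√(π²×2.89×10^7×108.9/4.070×10^4)
L = 437 in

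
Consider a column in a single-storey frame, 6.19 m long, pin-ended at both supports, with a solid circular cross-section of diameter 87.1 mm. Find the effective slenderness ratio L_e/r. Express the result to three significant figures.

λ ≈ 284

For a solid circle r = d/4 = 87.1/4 = 21.78 mm
L_e = K·L = 1 × 6.19 m = 6.190 m = 6190.0 mm
λ = L_e / r_min = 6190.0 / 21.78 = 284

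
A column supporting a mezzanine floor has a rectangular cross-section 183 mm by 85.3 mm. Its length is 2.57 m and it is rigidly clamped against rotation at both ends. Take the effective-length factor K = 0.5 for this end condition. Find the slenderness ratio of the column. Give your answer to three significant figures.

Buckling occurs about the weak axis: I_min = h·b³/12 with b = 85.3 mm (the shorter side).
I_min = 183×85.3³/12 = 9.465×10^6 mm⁴
A = 1.561×10^4 mm²;  r_min = √(I/A) = √(9.465×10^6/1.561×10^4) = 24.62 mm
L_e = K·L = 0.5 × 2.57 m = 1.285 m = 1285.0 mm
λ = L_e / r_min = 1285.0 / 24.62 = 52.2

λ ≈ 52.2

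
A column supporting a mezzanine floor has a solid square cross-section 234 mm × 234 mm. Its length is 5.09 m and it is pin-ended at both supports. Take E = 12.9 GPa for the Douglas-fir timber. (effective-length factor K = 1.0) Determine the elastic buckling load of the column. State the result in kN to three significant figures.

P_cr ≈ 1230 kN

I = a⁴/12 = 234⁴/12 = 2.499×10^8 mm⁴
I = 2.499×10^8 mm⁴ = 2.499×10^-4 m⁴
Effective length L_e = K·L = 1 × 5.09 = 5.090 m
P_cr = π²EI / L_e² = π² × 12.9×10⁹ × 2.499×10^-4 / 5.090² = 1.228×10^6 N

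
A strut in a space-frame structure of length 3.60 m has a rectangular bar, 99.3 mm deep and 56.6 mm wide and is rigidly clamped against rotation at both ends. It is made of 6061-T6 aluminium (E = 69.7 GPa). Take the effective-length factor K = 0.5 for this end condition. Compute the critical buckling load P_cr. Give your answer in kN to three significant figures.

Buckling occurs about the weak axis: I_min = h·b³/12 with b = 56.6 mm (the shorter side).
I_min = 99.3×56.6³/12 = 1.500×10^6 mm⁴
I = 1.500×10^6 mm⁴ = 1.500×10^-6 m⁴
Effective length L_e = K·L = 0.5 × 3.60 = 1.800 m
P_cr = π²EI / L_e² = π² × 69.7×10⁹ × 1.500×10^-6 / 1.800² = 3.186×10^5 N

P_cr ≈ 319 kN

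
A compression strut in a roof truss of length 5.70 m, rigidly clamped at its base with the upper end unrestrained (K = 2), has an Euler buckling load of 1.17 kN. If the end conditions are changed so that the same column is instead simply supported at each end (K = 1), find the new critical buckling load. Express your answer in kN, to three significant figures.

P_cr ≈ 4.68 kN

P_cr ∝ 1/K², so P_cr,new = P_cr,old × (K_old/K_new)² = 1.17 × (2/1)²
= 1.17 × 4.000 = 4.68 kN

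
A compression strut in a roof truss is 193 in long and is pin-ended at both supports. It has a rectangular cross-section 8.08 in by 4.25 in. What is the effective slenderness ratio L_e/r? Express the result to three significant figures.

λ ≈ 157

For a rectangle r_min = b/√12 = 4.25/√12 = 1.227 in
L_e = K·L = 1 × 193 = 193.0 in
λ = L_e / r_min = 193.00 / 1.227 = 157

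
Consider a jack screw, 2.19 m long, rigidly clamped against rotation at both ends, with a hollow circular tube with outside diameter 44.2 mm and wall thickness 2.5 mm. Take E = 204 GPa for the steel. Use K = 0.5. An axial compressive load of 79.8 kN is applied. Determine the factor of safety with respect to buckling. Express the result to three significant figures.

n ≈ 1.50

Inner diameter d_i = 44.2 − 2×2.5 = 39.20 mm
I = π(d_o⁴ − d_i⁴)/64 = π(44.2⁴ − 39.20⁴)/64 = 7.144×10^4 mm⁴
I = 7.144×10^4 mm⁴ = 7.144×10^-8 m⁴
Effective length L_e = K·L = 0.5 × 2.19 = 1.095 m
P_cr = π²EI / L_e² = π² × 204×10⁹ × 7.144×10^-8 / 1.095² = 1.200×10^5 N
Factor of safety n = P_cr / P = 119.97 / 79.8 = 1.50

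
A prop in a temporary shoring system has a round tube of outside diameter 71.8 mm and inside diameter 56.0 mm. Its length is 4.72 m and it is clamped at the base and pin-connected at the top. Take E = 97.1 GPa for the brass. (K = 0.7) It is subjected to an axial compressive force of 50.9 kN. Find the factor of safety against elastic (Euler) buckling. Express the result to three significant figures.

n ≈ 1.42

d_o = 71.8 mm, d_i = 56.0 mm
I = π(d_o⁴ − d_i⁴)/64 = π(71.8⁴ − 56.00⁴)/64 = 8.218×10^5 mm⁴
I = 8.218×10^5 mm⁴ = 8.218×10^-7 m⁴
Effective length L_e = K·L = 0.7 × 4.72 = 3.304 m
P_cr = π²EI / L_e² = π² × 97.1×10⁹ × 8.218×10^-7 / 3.304² = 7.215×10^4 N
Factor of safety n = P_cr / P = 72.147 / 50.9 = 1.42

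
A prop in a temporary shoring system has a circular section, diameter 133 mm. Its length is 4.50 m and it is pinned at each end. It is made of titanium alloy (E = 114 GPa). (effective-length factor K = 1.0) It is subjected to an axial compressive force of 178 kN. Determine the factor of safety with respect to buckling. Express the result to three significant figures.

I = πd⁴/64 = π×133⁴/64 = 1.536×10^7 mm⁴
I = 1.536×10^7 mm⁴ = 1.536×10^-5 m⁴
Effective length L_e = K·L = 1 × 4.50 = 4.500 m
P_cr = π²EI / L_e² = π² × 114×10⁹ × 1.536×10^-5 / 4.500² = 8.534×10^5 N
Factor of safety n = P_cr / P = 853.41 / 178 = 4.79

n ≈ 4.79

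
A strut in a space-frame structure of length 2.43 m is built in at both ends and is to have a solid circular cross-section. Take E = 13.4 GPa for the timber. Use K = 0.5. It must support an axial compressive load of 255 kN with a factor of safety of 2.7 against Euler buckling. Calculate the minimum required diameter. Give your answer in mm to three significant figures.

Required P_cr = n·P = 2.7 × 255 = 688.5 kN
L_e = K·L = 0.5 × 2.43 = 1.215 m
Required I = P_cr·L_e²/(π²E) = 6.885×10^5 × 1.215² / (π² × 1.34×10^10) = 7.685×10^-6 m⁴
I_req = 7.685×10^6 mm⁴
Solid circle: I = πd⁴/64  ⇒  d = (64I/π)^(1/4) = (64×7.685×10^6/π)^(1/4) = 112 mm

d ≈ 112 mm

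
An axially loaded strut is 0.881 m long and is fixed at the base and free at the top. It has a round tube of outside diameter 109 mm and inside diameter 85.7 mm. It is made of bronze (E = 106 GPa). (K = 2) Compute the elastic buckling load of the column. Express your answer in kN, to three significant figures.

P_cr ≈ 1440 kN

d_o = 109 mm, d_i = 85.7 mm
I = π(d_o⁴ − d_i⁴)/64 = π(109⁴ − 85.70⁴)/64 = 4.281×10^6 mm⁴
I = 4.281×10^6 mm⁴ = 4.281×10^-6 m⁴
Effective length L_e = K·L = 2 × 0.881 = 1.762 m
P_cr = π²EI / L_e² = π² × 106×10⁹ × 4.281×10^-6 / 1.762² = 1.443×10^6 N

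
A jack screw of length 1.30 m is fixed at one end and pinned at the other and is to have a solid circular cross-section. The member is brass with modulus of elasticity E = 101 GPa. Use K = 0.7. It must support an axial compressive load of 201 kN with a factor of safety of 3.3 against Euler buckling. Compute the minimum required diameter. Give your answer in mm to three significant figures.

Required P_cr = n·P = 3.3 × 201 = 663.3 kN
L_e = K·L = 0.7 × 1.30 = 0.9100 m
Required I = P_cr·L_e²/(π²E) = 6.633×10^5 × 0.9100² / (π² × 1.01×10^11) = 5.510×10^-7 m⁴
I_req = 5.510×10^5 mm⁴
Solid circle: I = πd⁴/64  ⇒  d = (64I/π)^(1/4) = (64×5.510×10^5/π)^(1/4) = 57.9 mm

d ≈ 57.9 mm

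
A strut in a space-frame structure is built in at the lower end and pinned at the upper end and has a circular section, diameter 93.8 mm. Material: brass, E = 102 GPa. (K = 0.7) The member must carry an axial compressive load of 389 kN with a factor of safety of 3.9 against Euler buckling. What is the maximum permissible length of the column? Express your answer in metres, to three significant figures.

L_max ≈ 2.27 m

I = πd⁴/64 = π×93.8⁴/64 = 3.800×10^6 mm⁴
I = 3.800×10^-6 m⁴
Required critical load P_cr = n·P = 3.9 × 389 = 1517 kN = 1.517×10^6 N
From P_cr = π²EI/(K·L)²:  L = (1/K)·√(π²EI/P_cr) = (1/0.7)·√(π²×1.02×10^11×3.800×10^-6/1.517×10^6)
L = 2.27 m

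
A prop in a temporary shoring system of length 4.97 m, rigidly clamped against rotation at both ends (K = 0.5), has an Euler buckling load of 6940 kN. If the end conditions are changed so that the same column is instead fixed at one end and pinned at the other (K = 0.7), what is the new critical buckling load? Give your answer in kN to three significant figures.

P_cr ∝ 1/K², so P_cr,new = P_cr,old × (K_old/K_new)² = 6940 × (0.5/0.7)²
= 6940 × 0.5102 = 3540 kN

P_cr ≈ 3540 kN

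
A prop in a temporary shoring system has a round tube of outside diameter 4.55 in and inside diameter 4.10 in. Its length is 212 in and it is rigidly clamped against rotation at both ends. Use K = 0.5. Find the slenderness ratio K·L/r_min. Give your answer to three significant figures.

d_o = 4.55 in, d_i = 4.10 in
I = π(d_o⁴ − d_i⁴)/64 = π(4.55⁴ − 4.100⁴)/64 = 7.168 in⁴
A = 3.057 in²;  r_min = √(I/A) = √(7.168/3.057) = 1.531 in
L_e = K·L = 0.5 × 212 = 106.0 in
λ = L_e / r_min = 106.00 / 1.531 = 69.2

λ ≈ 69.2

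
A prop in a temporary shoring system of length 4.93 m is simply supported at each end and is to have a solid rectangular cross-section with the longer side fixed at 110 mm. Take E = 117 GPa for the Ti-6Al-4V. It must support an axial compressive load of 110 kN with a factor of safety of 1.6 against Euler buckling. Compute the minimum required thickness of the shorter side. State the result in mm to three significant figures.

b ≈ 73.9 mm

Required P_cr = n·P = 1.6 × 110 = 176.0 kN
L_e = K·L = 1 × 4.93 = 4.930 m
Required I = P_cr·L_e²/(π²E) = 1.760×10^5 × 4.930² / (π² × 1.17×10^11) = 3.704×10^-6 m⁴
I_req = 3.704×10^6 mm⁴
Rectangle, weak axis: I_min = h·b³/12 with h = 110 mm fixed  ⇒  b = (12I/h)^(1/3) = 73.9 mm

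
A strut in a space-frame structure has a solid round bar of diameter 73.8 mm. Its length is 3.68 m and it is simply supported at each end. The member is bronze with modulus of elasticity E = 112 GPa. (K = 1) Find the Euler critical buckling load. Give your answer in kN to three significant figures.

P_cr ≈ 119 kN

I = πd⁴/64 = π×73.8⁴/64 = 1.456×10^6 mm⁴
I = 1.456×10^6 mm⁴ = 1.456×10^-6 m⁴
Effective length L_e = K·L = 1 × 3.68 = 3.680 m
P_cr = π²EI / L_e² = π² × 112×10⁹ × 1.456×10^-6 / 3.680² = 1.189×10^5 N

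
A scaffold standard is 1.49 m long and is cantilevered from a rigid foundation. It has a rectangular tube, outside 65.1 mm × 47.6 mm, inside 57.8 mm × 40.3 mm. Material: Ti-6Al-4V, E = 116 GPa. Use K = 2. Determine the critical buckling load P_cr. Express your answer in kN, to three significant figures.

P_cr ≈ 34.8 kN

Weak-axis I_min = (h_o·b_o³ − h_i·b_i³)/12 with b_o = 47.6, b_i = 40.30 mm (shorter outer/inner sides).
I_min = (65.1×47.6³ − 57.80×40.30³)/12 = 2.698×10^5 mm⁴
I = 2.698×10^5 mm⁴ = 2.698×10^-7 m⁴
Effective length L_e = K·L = 2 × 1.49 = 2.980 m
P_cr = π²EI / L_e² = π² × 116×10⁹ × 2.698×10^-7 / 2.980² = 3.479×10^4 N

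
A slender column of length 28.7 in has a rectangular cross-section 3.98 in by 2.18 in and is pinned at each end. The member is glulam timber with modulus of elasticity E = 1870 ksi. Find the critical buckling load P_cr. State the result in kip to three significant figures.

Buckling occurs about the weak axis: I_min = h·b³/12 with b = 2.18 in (the shorter side).
I_min = 3.98×2.18³/12 = 3.436 in⁴
Effective length L_e = K·L = 1 × 28.7 = 28.70 in
P_cr = π²EI / L_e² = π² × 1870×10³ × 3.436 / 28.70² = 7.699×10^4 lb

P_cr ≈ 77.0 kip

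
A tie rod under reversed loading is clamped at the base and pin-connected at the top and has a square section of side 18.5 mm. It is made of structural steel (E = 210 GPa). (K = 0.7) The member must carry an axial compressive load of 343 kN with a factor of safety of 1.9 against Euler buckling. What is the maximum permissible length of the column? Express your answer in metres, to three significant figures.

I = a⁴/12 = 18.5⁴/12 = 9.761×10^3 mm⁴
I = 9.761×10^-9 m⁴
Required critical load P_cr = n·P = 1.9 × 343 = 651.7 kN = 6.517×10^5 N
From P_cr = π²EI/(K·L)²:  L = (1/K)·√(π²EI/P_cr) = (1/0.7)·√(π²×2.10×10^11×9.761×10^-9/6.517×10^5)
L = 0.252 m

L_max ≈ 0.252 m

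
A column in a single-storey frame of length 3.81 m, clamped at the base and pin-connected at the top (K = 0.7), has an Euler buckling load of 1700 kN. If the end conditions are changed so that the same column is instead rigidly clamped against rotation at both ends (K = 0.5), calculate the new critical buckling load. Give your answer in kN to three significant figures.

P_cr ∝ 1/K², so P_cr,new = P_cr,old × (K_old/K_new)² = 1700 × (0.7/0.5)²
= 1700 × 1.960 = 3330 kN

P_cr ≈ 3330 kN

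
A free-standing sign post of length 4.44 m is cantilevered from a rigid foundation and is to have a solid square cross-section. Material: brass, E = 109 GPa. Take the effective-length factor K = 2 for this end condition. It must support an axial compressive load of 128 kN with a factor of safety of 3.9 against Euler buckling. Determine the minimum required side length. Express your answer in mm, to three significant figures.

Required P_cr = n·P = 3.9 × 128 = 499.2 kN
L_e = K·L = 2 × 4.44 = 8.880 m
Required I = P_cr·L_e²/(π²E) = 4.992×10^5 × 8.880² / (π² × 1.09×10^11) = 3.659×10^-5 m⁴
I_req = 3.659×10^7 mm⁴
Solid square: I = a⁴/12  ⇒  a = (12I)^(1/4) = (12×3.659×10^7)^(1/4) = 145 mm

a ≈ 145 mm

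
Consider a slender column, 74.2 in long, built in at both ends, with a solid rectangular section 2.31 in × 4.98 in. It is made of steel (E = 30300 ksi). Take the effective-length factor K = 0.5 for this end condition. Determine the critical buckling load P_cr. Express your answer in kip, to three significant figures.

Buckling occurs about the weak axis: I_min = h·b³/12 with b = 2.31 in (the shorter side).
I_min = 4.98×2.31³/12 = 5.115 in⁴
Effective length L_e = K·L = 0.5 × 74.2 = 37.10 in
P_cr = π²EI / L_e² = π² × 30300×10³ × 5.115 / 37.10² = 1.111×10^6 lb

P_cr ≈ 1110 kip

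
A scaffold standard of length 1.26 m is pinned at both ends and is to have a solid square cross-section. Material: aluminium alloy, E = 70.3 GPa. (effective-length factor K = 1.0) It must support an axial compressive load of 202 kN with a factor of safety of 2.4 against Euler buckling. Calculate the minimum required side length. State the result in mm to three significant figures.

a ≈ 60.4 mm

Required P_cr = n·P = 2.4 × 202 = 484.8 kN
L_e = K·L = 1 × 1.26 = 1.260 m
Required I = P_cr·L_e²/(π²E) = 4.848×10^5 × 1.260² / (π² × 7.03×10^10) = 1.109×10^-6 m⁴
I_req = 1.109×10^6 mm⁴
Solid square: I = a⁴/12  ⇒  a = (12I)^(1/4) = (12×1.109×10^6)^(1/4) = 60.4 mm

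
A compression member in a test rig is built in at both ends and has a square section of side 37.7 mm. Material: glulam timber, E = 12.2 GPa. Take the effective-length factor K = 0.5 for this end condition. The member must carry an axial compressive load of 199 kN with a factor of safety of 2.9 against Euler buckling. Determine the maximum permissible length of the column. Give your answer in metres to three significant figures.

L_max ≈ 0.375 m

I = a⁴/12 = 37.7⁴/12 = 1.683×10^5 mm⁴
I = 1.683×10^-7 m⁴
Required critical load P_cr = n·P = 2.9 × 199 = 577.1 kN = 5.771×10^5 N
From P_cr = π²EI/(K·L)²:  L = (1/K)·√(π²EI/P_cr) = (1/0.5)·√(π²×1.22×10^10×1.683×10^-7/5.771×10^5)
L = 0.375 m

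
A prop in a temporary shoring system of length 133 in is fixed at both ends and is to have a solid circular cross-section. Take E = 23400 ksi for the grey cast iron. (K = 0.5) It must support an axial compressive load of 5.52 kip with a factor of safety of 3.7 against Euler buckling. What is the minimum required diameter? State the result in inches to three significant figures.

Required P_cr = n·P = 3.7 × 5.52 = 20.42 kip
L_e = K·L = 0.5 × 133 = 66.50 in
Required I = P_cr·L_e²/(π²E) = 2.042×10^4 × 66.50² / (π² × 2.34×10^7) = 0.3911 in⁴
Solid circle: I = πd⁴/64  ⇒  d = (64I/π)^(1/4) = (64×0.3911/π)^(1/4) = 1.68 in

d ≈ 1.68 in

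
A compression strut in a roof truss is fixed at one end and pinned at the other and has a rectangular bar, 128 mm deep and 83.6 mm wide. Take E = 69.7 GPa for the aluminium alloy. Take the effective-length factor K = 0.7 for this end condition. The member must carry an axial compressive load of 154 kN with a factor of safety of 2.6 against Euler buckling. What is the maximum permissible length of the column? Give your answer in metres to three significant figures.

Buckling occurs about the weak axis: I_min = h·b³/12 with b = 83.6 mm (the shorter side).
I_min = 128×83.6³/12 = 6.232×10^6 mm⁴
I = 6.232×10^-6 m⁴
Required critical load P_cr = n·P = 2.6 × 154 = 400.4 kN = 4.004×10^5 N
From P_cr = π²EI/(K·L)²:  L = (1/K)·√(π²EI/P_cr) = (1/0.7)·√(π²×6.97×10^10×6.232×10^-6/4.004×10^5)
L = 4.67 m

L_max ≈ 4.67 m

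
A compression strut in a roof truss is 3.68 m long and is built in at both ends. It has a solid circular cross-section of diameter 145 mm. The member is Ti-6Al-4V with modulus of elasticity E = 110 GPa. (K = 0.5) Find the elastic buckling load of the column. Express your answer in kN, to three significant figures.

I = πd⁴/64 = π×145⁴/64 = 2.170×10^7 mm⁴
I = 2.170×10^7 mm⁴ = 2.170×10^-5 m⁴
Effective length L_e = K·L = 0.5 × 3.68 = 1.840 m
P_cr = π²EI / L_e² = π² × 110×10⁹ × 2.170×10^-5 / 1.840² = 6.958×10^6 N

P_cr ≈ 6960 kN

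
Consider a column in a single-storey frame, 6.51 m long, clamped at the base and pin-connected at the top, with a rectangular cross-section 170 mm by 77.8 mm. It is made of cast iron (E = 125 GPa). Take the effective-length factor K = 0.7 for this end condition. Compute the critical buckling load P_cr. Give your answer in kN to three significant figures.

Buckling occurs about the weak axis: I_min = h·b³/12 with b = 77.8 mm (the shorter side).
I_min = 170×77.8³/12 = 6.671×10^6 mm⁴
I = 6.671×10^6 mm⁴ = 6.671×10^-6 m⁴
Effective length L_e = K·L = 0.7 × 6.51 = 4.557 m
P_cr = π²EI / L_e² = π² × 125×10⁹ × 6.671×10^-6 / 4.557² = 3.963×10^5 N

P_cr ≈ 396 kN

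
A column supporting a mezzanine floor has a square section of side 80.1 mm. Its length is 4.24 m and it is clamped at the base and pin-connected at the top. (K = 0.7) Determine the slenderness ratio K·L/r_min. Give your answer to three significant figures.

λ ≈ 128

For a square r = a/√12 = 80.1/√12 = 23.12 mm
L_e = K·L = 0.7 × 4.24 m = 2.968 m = 2968.0 mm
λ = L_e / r_min = 2968.0 / 23.12 = 128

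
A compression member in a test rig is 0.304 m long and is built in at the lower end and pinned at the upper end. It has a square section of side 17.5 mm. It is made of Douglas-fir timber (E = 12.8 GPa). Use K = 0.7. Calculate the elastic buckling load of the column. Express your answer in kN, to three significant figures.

P_cr ≈ 21.8 kN

I = a⁴/12 = 17.5⁴/12 = 7.816×10^3 mm⁴
I = 7.816×10^3 mm⁴ = 7.816×10^-9 m⁴
Effective length L_e = K·L = 0.7 × 0.304 = 0.2128 m
P_cr = π²EI / L_e² = π² × 12.8×10⁹ × 7.816×10^-9 / 0.2128² = 2.180×10^4 N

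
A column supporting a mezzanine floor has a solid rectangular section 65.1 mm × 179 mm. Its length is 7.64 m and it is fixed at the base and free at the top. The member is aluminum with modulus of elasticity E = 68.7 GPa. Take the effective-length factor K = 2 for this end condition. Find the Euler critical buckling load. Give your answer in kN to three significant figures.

P_cr ≈ 12.0 kN

Buckling occurs about the weak axis: I_min = h·b³/12 with b = 65.1 mm (the shorter side).
I_min = 179×65.1³/12 = 4.115×10^6 mm⁴
I = 4.115×10^6 mm⁴ = 4.115×10^-6 m⁴
Effective length L_e = K·L = 2 × 7.64 = 15.28 m
P_cr = π²EI / L_e² = π² × 68.7×10⁹ × 4.115×10^-6 / 15.28² = 1.195×10^4 N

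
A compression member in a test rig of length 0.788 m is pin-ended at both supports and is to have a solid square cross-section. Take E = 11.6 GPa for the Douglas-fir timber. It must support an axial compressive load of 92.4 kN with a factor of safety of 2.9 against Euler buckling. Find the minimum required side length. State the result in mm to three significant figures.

a ≈ 64.6 mm

Required P_cr = n·P = 2.9 × 92.4 = 268.0 kN
L_e = K·L = 1 × 0.788 = 0.7880 m
Required I = P_cr·L_e²/(π²E) = 2.680×10^5 × 0.7880² / (π² × 1.16×10^10) = 1.453×10^-6 m⁴
I_req = 1.453×10^6 mm⁴
Solid square: I = a⁴/12  ⇒  a = (12I)^(1/4) = (12×1.453×10^6)^(1/4) = 64.6 mm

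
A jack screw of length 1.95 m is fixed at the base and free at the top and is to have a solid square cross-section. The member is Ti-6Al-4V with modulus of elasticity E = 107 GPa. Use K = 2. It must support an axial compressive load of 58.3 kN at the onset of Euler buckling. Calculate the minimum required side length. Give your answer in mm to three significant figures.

L_e = K·L = 2 × 1.95 = 3.900 m
Required I = P_cr·L_e²/(π²E) = 5.830×10^4 × 3.900² / (π² × 1.07×10^11) = 8.397×10^-7 m⁴
I_req = 8.397×10^5 mm⁴
Solid square: I = a⁴/12  ⇒  a = (12I)^(1/4) = (12×8.397×10^5)^(1/4) = 56.3 mm

a ≈ 56.3 mm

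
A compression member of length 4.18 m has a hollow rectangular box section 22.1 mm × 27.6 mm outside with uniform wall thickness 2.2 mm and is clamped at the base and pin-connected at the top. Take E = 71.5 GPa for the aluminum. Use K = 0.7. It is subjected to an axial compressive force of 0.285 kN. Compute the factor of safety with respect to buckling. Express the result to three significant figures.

n ≈ 4.08

Inner dimensions: h_i = 27.6 − 2×2.2 = 23.20 mm, b_i = 22.1 − 2×2.2 = 17.70 mm
Weak-axis I_min = (h_o·b_o³ − h_i·b_i³)/12 with b_o = 22.1, b_i = 17.70 mm (shorter outer/inner sides).
I_min = (27.6×22.1³ − 23.20×17.70³)/12 = 1.411×10^4 mm⁴
I = 1.411×10^4 mm⁴ = 1.411×10^-8 m⁴
Effective length L_e = K·L = 0.7 × 4.18 = 2.926 m
P_cr = π²EI / L_e² = π² × 71.5×10⁹ × 1.411×10^-8 / 2.926² = 1.163×10^3 N
Factor of safety n = P_cr / P = 1.1626 / 0.285 = 4.08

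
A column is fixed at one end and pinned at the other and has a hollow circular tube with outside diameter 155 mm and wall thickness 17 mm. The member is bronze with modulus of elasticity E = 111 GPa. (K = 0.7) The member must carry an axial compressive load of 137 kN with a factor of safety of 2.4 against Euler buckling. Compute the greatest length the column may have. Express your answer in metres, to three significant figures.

Inner diameter d_i = 155 − 2×17 = 121.0 mm
I = π(d_o⁴ − d_i⁴)/64 = π(155⁴ − 121.0⁴)/64 = 1.781×10^7 mm⁴
I = 1.781×10^-5 m⁴
Required critical load P_cr = n·P = 2.4 × 137 = 328.8 kN = 3.288×10^5 N
From P_cr = π²EI/(K·L)²:  L = (1/K)·√(π²EI/P_cr) = (1/0.7)·√(π²×1.11×10^11×1.781×10^-5/3.288×10^5)
L = 11.0 m

L_max ≈ 11.0 m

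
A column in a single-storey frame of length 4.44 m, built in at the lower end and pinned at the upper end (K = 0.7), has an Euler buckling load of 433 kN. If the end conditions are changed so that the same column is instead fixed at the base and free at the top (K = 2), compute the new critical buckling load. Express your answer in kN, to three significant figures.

P_cr ∝ 1/K², so P_cr,new = P_cr,old × (K_old/K_new)² = 433 × (0.7/2)²
= 433 × 0.1225 = 53.0 kN

P_cr ≈ 53.0 kN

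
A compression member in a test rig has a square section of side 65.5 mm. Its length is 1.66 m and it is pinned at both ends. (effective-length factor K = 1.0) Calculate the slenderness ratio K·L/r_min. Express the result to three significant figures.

λ ≈ 87.8

For a square r = a/√12 = 65.5/√12 = 18.91 mm
L_e = K·L = 1 × 1.66 m = 1.660 m = 1660.0 mm
λ = L_e / r_min = 1660.0 / 18.91 = 87.8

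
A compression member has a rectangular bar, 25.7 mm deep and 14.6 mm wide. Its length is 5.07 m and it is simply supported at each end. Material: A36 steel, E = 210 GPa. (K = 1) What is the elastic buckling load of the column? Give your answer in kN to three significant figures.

Buckling occurs about the weak axis: I_min = h·b³/12 with b = 14.6 mm (the shorter side).
I_min = 25.7×14.6³/12 = 6.665×10^3 mm⁴
I = 6.665×10^3 mm⁴ = 6.665×10^-9 m⁴
Effective length L_e = K·L = 1 × 5.07 = 5.070 m
P_cr = π²EI / L_e² = π² × 210×10⁹ × 6.665×10^-9 / 5.070² = 537.4 N

P_cr ≈ 0.537 kN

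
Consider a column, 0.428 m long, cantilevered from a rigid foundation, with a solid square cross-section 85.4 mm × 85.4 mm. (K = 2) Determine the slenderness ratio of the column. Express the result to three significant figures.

λ ≈ 34.7

I = a⁴/12 = 85.4⁴/12 = 4.433×10^6 mm⁴
A = 7.293×10^3 mm²;  r_min = √(I/A) = √(4.433×10^6/7.293×10^3) = 24.65 mm
L_e = K·L = 2 × 0.428 m = 0.8560 m = 856.00 mm
λ = L_e / r_min = 856.00 / 24.65 = 34.7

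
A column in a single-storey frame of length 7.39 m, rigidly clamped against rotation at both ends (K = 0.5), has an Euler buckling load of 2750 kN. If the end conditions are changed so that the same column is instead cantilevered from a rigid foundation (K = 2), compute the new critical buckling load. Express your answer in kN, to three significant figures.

P_cr ≈ 172 kN

P_cr ∝ 1/K², so P_cr,new = P_cr,old × (K_old/K_new)² = 2750 × (0.5/2)²
= 2750 × 0.06250 = 172 kN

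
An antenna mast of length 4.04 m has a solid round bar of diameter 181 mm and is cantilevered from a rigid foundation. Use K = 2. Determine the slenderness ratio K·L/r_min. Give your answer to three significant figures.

For a solid circle r = d/4 = 181/4 = 45.25 mm
L_e = K·L = 2 × 4.04 m = 8.080 m = 8080.0 mm
λ = L_e / r_min = 8080.0 / 45.25 = 179

λ ≈ 179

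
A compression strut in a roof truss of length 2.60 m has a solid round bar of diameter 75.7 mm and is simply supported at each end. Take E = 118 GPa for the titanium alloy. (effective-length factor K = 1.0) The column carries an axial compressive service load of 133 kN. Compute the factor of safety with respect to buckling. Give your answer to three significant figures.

I = πd⁴/64 = π×75.7⁴/64 = 1.612×10^6 mm⁴
I = 1.612×10^6 mm⁴ = 1.612×10^-6 m⁴
Effective length L_e = K·L = 1 × 2.60 = 2.600 m
P_cr = π²EI / L_e² = π² × 118×10⁹ × 1.612×10^-6 / 2.600² = 2.777×10^5 N
Factor of safety n = P_cr / P = 277.71 / 133 = 2.09

n ≈ 2.09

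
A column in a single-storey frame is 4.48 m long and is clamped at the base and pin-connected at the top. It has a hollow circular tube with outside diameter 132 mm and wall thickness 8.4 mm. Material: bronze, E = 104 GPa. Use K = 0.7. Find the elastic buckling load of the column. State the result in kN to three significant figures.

P_cr ≈ 653 kN

Inner diameter d_i = 132 − 2×8.4 = 115.2 mm
I = π(d_o⁴ − d_i⁴)/64 = π(132⁴ − 115.2⁴)/64 = 6.257×10^6 mm⁴
I = 6.257×10^6 mm⁴ = 6.257×10^-6 m⁴
Effective length L_e = K·L = 0.7 × 4.48 = 3.136 m
P_cr = π²EI / L_e² = π² × 104×10⁹ × 6.257×10^-6 / 3.136² = 6.531×10^5 N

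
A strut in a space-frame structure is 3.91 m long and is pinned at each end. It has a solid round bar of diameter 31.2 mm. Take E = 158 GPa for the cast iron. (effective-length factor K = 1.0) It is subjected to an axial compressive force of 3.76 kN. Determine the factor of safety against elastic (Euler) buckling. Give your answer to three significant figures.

I = πd⁴/64 = π×31.2⁴/64 = 4.651×10^4 mm⁴
I = 4.651×10^4 mm⁴ = 4.651×10^-8 m⁴
Effective length L_e = K·L = 1 × 3.91 = 3.910 m
P_cr = π²EI / L_e² = π² × 158×10⁹ × 4.651×10^-8 / 3.910² = 4.745×10^3 N
Factor of safety n = P_cr / P = 4.7445 / 3.76 = 1.26

n ≈ 1.26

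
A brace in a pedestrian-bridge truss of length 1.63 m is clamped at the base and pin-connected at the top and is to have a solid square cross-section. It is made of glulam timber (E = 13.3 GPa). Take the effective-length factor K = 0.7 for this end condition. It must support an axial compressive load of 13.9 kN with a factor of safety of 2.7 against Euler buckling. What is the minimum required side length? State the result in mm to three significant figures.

Required P_cr = n·P = 2.7 × 13.9 = 37.53 kN
L_e = K·L = 0.7 × 1.63 = 1.141 m
Required I = P_cr·L_e²/(π²E) = 3.753×10^4 × 1.141² / (π² × 1.33×10^10) = 3.722×10^-7 m⁴
I_req = 3.722×10^5 mm⁴
Solid square: I = a⁴/12  ⇒  a = (12I)^(1/4) = (12×3.722×10^5)^(1/4) = 46.0 mm

a ≈ 46.0 mm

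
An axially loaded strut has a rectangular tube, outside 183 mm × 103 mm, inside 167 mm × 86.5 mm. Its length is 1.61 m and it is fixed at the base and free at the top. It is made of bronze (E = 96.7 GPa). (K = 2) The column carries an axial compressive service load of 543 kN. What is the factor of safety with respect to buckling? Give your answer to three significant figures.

Weak-axis I_min = (h_o·b_o³ − h_i·b_i³)/12 with b_o = 103, b_i = 86.50 mm (shorter outer/inner sides).
I_min = (183×103³ − 167.0×86.50³)/12 = 7.657×10^6 mm⁴
I = 7.657×10^6 mm⁴ = 7.657×10^-6 m⁴
Effective length L_e = K·L = 2 × 1.61 = 3.220 m
P_cr = π²EI / L_e² = π² × 96.7×10⁹ × 7.657×10^-6 / 3.220² = 7.048×10^5 N
Factor of safety n = P_cr / P = 704.81 / 543 = 1.30

n ≈ 1.30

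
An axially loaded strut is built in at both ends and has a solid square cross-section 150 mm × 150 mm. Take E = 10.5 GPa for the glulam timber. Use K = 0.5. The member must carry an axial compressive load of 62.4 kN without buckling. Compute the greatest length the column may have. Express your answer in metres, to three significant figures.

I = a⁴/12 = 150⁴/12 = 4.219×10^7 mm⁴
I = 4.219×10^-5 m⁴
At the buckling limit P_cr = P = 6.240×10^4 N
From P_cr = π²EI/(K·L)²:  L = (1/K)·√(π²EI/P_cr) = (1/0.5)·√(π²×1.05×10^10×4.219×10^-5/6.240×10^4)
L = 16.7 m

L_max ≈ 16.7 m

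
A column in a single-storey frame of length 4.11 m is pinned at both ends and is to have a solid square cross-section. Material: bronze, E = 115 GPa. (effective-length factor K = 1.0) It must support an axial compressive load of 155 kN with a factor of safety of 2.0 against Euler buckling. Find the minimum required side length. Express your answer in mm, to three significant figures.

Required P_cr = n·P = 2.0 × 155 = 310.0 kN
L_e = K·L = 1 × 4.11 = 4.110 m
Required I = P_cr·L_e²/(π²E) = 3.100×10^5 × 4.110² / (π² × 1.15×10^11) = 4.614×10^-6 m⁴
I_req = 4.614×10^6 mm⁴
Solid square: I = a⁴/12  ⇒  a = (12I)^(1/4) = (12×4.614×10^6)^(1/4) = 86.3 mm

a ≈ 86.3 mm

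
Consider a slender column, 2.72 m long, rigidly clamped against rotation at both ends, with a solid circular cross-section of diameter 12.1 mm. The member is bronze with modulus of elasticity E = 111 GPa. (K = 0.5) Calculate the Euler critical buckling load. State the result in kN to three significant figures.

P_cr ≈ 0.623 kN

I = πd⁴/64 = π×12.1⁴/64 = 1.052×10^3 mm⁴
I = 1.052×10^3 mm⁴ = 1.052×10^-9 m⁴
Effective length L_e = K·L = 0.5 × 2.72 = 1.360 m
P_cr = π²EI / L_e² = π² × 111×10⁹ × 1.052×10^-9 / 1.360² = 623.2 N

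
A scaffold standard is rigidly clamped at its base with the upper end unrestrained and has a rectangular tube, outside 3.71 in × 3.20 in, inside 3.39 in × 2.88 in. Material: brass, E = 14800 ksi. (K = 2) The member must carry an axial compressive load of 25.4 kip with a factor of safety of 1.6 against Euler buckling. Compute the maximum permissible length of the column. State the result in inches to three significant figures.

L_max ≈ 55.1 in

Weak-axis I_min = (h_o·b_o³ − h_i·b_i³)/12 with b_o = 3.20, b_i = 2.880 in (shorter outer/inner sides).
I_min = (3.71×3.20³ − 3.390×2.880³)/12 = 3.382 in⁴
Required critical load P_cr = n·P = 1.6 × 25.4 = 40.64 kip = 4.064×10^4 lb
From P_cr = π²EI/(K·L)²:  L = (1/K)·√(π²EI/P_cr) = (1/2)·√(π²×1.48×10^7×3.382/4.064×10^4)
L = 55.1 in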